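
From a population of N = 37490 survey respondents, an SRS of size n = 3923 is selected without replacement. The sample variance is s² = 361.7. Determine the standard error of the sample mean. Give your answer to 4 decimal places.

Under SRS without replacement, Var(ȳ) = (1 − f)·s²/n with f = n/N = 3923/37490 = 0.10464124.
Var(ȳ) = (1 − 0.10464124)·361.7/3923 = 0.89535876·0.092199847 = 0.082551941.
SE(ȳ) = √(0.082551941) = 0.2873.

0.2873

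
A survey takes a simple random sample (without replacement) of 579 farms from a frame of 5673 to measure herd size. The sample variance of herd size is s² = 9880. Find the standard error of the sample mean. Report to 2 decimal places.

3.91

Under SRS without replacement, Var(ȳ) = (1 − f)·s²/n with f = n/N = 579/5673 = 0.10206240.
Var(ȳ) = (1 − 0.10206240)·9880/579 = 0.89793760·17.063903 = 15.32232.
SE(ȳ) = √(15.32232) = 3.91.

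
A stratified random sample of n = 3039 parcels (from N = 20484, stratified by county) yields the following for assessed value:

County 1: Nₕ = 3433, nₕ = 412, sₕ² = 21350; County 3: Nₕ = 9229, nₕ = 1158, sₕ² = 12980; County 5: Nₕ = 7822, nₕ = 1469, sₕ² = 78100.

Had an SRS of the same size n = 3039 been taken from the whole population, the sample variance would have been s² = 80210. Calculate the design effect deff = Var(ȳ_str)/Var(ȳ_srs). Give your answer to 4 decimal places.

Var(ȳ_str) = Σ Wₕ²(1−fₕ)sₕ²/nₕ with Wₕ = Nₕ/20484:
  County 1: (3433/20484)²·(1−412/3433)·21350/412 = 1.2808423
  County 3: (9229/20484)²·(1−1158/9229)·12980/1158 = 1.989842
  County 5: (7822/20484)²·(1−1469/7822)·78100/1469 = 6.2964589
  → Var(ȳ_str) = 9.5671432.
Var(ȳ_srs) = (1 − 3039/20484)·80210/3039 = 22.477811.
deff = 9.5671432 / 22.477811 = 0.4256.

0.4256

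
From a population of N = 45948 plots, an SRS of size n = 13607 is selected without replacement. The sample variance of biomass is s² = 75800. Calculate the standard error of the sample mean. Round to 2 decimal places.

1.98

Under SRS without replacement, Var(ȳ) = (1 − f)·s²/n with f = n/N = 13607/45948 = 0.29613911.
Var(ȳ) = (1 − 0.29613911)·75800/13607 = 0.70386089·5.5706622 = 3.9209712.
SE(ȳ) = √(3.9209712) = 1.98.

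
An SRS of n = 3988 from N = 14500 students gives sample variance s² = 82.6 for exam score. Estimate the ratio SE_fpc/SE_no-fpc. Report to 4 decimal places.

f = n/N = 3988/14500 = 0.27503448.
SE_no-fpc = √(s²/n) = 0.14391712; SE_fpc = √((1−f)s²/n) = 0.12253809.
Ratio = √(1−f) = 0.85144907.

0.8514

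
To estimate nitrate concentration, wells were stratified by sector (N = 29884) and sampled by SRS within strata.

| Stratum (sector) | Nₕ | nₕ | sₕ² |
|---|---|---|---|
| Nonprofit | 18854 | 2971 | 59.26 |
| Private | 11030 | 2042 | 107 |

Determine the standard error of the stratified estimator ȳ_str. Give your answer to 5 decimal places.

0.11183

Var(ȳ_str) = Σₕ Wₕ²(1 − fₕ)sₕ²/nₕ with Wₕ = Nₕ/N, N = 29884.
Nonprofit: Wₕ = 0.63090617; term = 0.63090617²·(1 − 0.15757929)·59.26/2971 = 0.0066883282.
Private: Wₕ = 0.36909383; term = 0.36909383²·(1 − 0.18513146)·107/2042 = 0.0058168674.
Sum = 0.012505196.
SE = √(0.012505196) = 0.11183.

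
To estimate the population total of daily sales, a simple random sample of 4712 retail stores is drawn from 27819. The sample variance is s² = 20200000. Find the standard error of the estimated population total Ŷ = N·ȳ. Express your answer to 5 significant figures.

Var(Ŷ) = N²·Var(ȳ) = N²·(1 − n/N)·s²/n.
f = 4712/27819 = 0.16938064; Var(ȳ) = 0.83061936·20200000/4712 = 3560.8046.
Var(Ŷ) = 27819² · 3560.8046 = 2.7556951 × 10^12.
SE(Ŷ) = √(2.7556951 × 10^12) = 1.6600 × 10^6.

1.6600 × 10^6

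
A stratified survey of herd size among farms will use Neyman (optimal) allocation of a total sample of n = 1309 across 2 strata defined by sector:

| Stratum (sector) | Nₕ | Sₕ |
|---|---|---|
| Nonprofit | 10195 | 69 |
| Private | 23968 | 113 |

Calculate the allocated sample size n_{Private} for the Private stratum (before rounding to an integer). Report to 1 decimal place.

1039.1

Neyman allocation: nₕ = n·NₕSₕ / Σⱼ NⱼSⱼ.
Σ NⱼSⱼ = 10195·69 + 23968·113 = 3.411839 × 10^6.
n_{Private} = 1309·23968·113 / (3.411839 × 10^6) = 1039.1.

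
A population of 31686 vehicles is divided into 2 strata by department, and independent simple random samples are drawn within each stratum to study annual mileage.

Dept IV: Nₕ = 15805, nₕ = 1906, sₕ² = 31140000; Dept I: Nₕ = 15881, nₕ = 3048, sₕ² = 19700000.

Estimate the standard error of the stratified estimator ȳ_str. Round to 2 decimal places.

69.90

Var(ȳ_str) = Σₕ Wₕ²(1 − fₕ)sₕ²/nₕ with Wₕ = Nₕ/N, N = 31686.
Dept IV: Wₕ = 0.49880073; term = 0.49880073²·(1 − 0.12059475)·31140000/1906 = 3574.6945.
Dept I: Wₕ = 0.50119927; term = 0.50119927²·(1 − 0.19192746)·19700000/3048 = 1311.9657.
Sum = 4886.6602.
SE = √(4886.6602) = 69.90.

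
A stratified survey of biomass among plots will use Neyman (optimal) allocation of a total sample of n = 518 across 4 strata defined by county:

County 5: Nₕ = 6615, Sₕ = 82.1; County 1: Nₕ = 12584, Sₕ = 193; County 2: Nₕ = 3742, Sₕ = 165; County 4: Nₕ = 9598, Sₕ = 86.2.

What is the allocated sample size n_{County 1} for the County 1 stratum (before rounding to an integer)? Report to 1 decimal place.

Neyman allocation: nₕ = n·NₕSₕ / Σⱼ NⱼSⱼ.
Σ NⱼSⱼ = 6615·82.1 + 12584·193 + 3742·165 + 9598·86.2 = 4.4165811 × 10^6.
n_{County 1} = 518·12584·193 / (4.4165811 × 10^6) = 284.9.

284.9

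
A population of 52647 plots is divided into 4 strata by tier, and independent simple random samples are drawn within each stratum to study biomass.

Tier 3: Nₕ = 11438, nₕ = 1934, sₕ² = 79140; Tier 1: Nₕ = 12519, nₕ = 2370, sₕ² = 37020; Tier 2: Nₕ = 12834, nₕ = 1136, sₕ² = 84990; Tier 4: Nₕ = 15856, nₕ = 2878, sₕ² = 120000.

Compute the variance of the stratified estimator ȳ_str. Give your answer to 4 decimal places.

Var(ȳ_str) = Σₕ Wₕ²(1 − fₕ)sₕ²/nₕ with Wₕ = Nₕ/N, N = 52647.
Tier 3: Wₕ = 0.21725834; term = 0.21725834²·(1 − 0.16908550)·79140/1934 = 1.6049032.
Tier 1: Wₕ = 0.23779133; term = 0.23779133²·(1 − 0.18931225)·37020/2370 = 0.7160341.
Tier 2: Wₕ = 0.24377457; term = 0.24377457²·(1 − 0.08851488)·84990/1136 = 4.0524335.
Tier 4: Wₕ = 0.30117576; term = 0.30117576²·(1 − 0.18150858)·120000/2878 = 3.0955983.
Sum = 9.4689691.

9.4690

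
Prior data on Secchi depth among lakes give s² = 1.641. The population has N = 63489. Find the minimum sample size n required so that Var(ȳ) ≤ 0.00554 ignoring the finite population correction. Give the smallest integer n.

Without fpc, n₀ = s²/D = 1.641/0.00554 = 296.2094.
Rounding up, n = 297.

297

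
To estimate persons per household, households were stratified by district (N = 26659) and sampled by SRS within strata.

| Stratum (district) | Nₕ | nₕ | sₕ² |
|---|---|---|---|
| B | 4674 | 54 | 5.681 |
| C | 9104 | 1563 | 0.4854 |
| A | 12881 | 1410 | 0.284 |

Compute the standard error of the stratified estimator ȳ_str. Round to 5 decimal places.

0.05717

Var(ȳ_str) = Σₕ Wₕ²(1 − fₕ)sₕ²/nₕ with Wₕ = Nₕ/N, N = 26659.
B: Wₕ = 0.17532541; term = 0.17532541²·(1 − 0.01155327)·5.681/54 = 0.0031964948.
C: Wₕ = 0.34149818; term = 0.34149818²·(1 − 0.17168278)·0.4854/1563 = 2.9999518 × 10^-5.
A: Wₕ = 0.48317641; term = 0.48317641²·(1 − 0.10946355)·0.284/1410 = 4.1875729 × 10^-5.
Sum = 0.00326837.
SE = √(0.00326837) = 0.05717.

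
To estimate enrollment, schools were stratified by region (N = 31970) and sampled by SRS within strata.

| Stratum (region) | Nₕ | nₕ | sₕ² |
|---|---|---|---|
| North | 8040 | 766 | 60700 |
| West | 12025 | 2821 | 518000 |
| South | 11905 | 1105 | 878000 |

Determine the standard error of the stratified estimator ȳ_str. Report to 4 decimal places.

Var(ȳ_str) = Σₕ Wₕ²(1 − fₕ)sₕ²/nₕ with Wₕ = Nₕ/N, N = 31970.
North: Wₕ = 0.25148577; term = 0.25148577²·(1 − 0.09527363)·60700/766 = 4.5342347.
West: Wₕ = 0.37613388; term = 0.37613388²·(1 − 0.23459459)·518000/2821 = 19.88397.
South: Wₕ = 0.37238036; term = 0.37238036²·(1 − 0.09281814)·878000/1105 = 99.953987.
Sum = 124.37219.
SE = √(124.37219) = 11.1522.

11.1522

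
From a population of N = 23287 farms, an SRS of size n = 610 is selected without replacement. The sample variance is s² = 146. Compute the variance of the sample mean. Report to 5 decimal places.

0.23307

Under SRS without replacement, Var(ȳ) = (1 − f)·s²/n with f = n/N = 610/23287 = 0.02619487.
Var(ȳ) = (1 − 0.02619487)·146/610 = 0.97380513·0.23934426 = 0.23307467.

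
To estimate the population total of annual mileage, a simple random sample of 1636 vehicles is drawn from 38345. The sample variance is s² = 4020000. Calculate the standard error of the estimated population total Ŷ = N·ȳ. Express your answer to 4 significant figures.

1.860 × 10^6

Var(Ŷ) = N²·Var(ȳ) = N²·(1 − n/N)·s²/n.
f = 1636/38345 = 0.04266528; Var(ȳ) = 0.95733472·4020000/1636 = 2352.3751.
Var(Ŷ) = 38345² · 2352.3751 = 3.4587889 × 10^12.
SE(Ŷ) = √(3.4587889 × 10^12) = 1.860 × 10^6.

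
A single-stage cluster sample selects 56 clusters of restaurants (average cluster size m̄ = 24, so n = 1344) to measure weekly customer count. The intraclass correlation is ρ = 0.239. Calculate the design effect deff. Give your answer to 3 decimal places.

6.497

deff = 1 + (24 − 1)·0.239 = 1 + 5.497 = 6.497.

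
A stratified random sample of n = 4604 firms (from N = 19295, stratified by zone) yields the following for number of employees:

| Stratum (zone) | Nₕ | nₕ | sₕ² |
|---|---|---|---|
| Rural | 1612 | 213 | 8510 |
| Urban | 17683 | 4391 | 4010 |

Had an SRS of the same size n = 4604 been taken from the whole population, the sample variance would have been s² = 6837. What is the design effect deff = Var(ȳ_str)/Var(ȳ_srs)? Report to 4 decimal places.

Var(ȳ_str) = Σ Wₕ²(1−fₕ)sₕ²/nₕ with Wₕ = Nₕ/19295:
  Rural: (1612/19295)²·(1−213/1612)·8510/213 = 0.24201548
  Urban: (17683/19295)²·(1−4391/17683)·4010/4391 = 0.57655089
  → Var(ȳ_str) = 0.81856637.
Var(ȳ_srs) = (1 − 4604/19295)·6837/4604 = 1.1306725.
deff = 0.81856637 / 1.1306725 = 0.7240.

0.7240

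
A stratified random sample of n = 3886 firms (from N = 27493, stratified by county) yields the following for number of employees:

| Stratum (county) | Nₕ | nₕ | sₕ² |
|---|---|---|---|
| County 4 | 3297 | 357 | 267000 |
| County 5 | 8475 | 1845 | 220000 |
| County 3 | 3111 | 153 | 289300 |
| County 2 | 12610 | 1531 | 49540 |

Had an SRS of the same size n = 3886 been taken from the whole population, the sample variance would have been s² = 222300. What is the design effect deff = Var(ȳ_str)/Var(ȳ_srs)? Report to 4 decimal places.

Var(ȳ_str) = Σ Wₕ²(1−fₕ)sₕ²/nₕ with Wₕ = Nₕ/27493:
  County 4: (3297/27493)²·(1−357/3297)·267000/357 = 9.5910258
  County 5: (8475/27493)²·(1−1845/8475)·220000/1845 = 8.864113
  County 3: (3111/27493)²·(1−153/3111)·289300/153 = 23.020297
  County 2: (12610/27493)²·(1−1531/12610)·49540/1531 = 5.9807025
  → Var(ȳ_str) = 47.456138.
Var(ȳ_srs) = (1 − 3886/27493)·222300/3886 = 49.119658.
deff = 47.456138 / 49.119658 = 0.9661.

0.9661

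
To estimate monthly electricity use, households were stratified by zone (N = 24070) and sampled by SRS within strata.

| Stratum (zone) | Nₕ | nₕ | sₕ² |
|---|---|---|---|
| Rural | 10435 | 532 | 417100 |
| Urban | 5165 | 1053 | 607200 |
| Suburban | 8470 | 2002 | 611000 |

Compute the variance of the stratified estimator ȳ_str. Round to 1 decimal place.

Var(ȳ_str) = Σₕ Wₕ²(1 − fₕ)sₕ²/nₕ with Wₕ = Nₕ/N, N = 24070.
Rural: Wₕ = 0.43352721; term = 0.43352721²·(1 − 0.05098227)·417100/532 = 139.84135.
Urban: Wₕ = 0.21458247; term = 0.21458247²·(1 − 0.20387222)·607200/1053 = 21.138523.
Suburban: Wₕ = 0.35189032; term = 0.35189032²·(1 − 0.23636364)·611000/2002 = 28.858807.
Sum = 189.83868.

189.8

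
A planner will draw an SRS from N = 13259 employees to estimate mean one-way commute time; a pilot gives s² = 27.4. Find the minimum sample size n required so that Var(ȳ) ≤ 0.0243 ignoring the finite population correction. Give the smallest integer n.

Without fpc, n₀ = s²/D = 27.4/0.0243 = 1127.5720.
Rounding up, n = 1128.

1128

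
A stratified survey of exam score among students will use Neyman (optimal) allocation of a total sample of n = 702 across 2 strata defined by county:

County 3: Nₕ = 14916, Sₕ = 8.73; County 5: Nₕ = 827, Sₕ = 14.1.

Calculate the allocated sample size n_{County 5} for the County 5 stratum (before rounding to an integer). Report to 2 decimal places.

57.70

Neyman allocation: nₕ = n·NₕSₕ / Σⱼ NⱼSⱼ.
Σ NⱼSⱼ = 14916·8.73 + 827·14.1 = 141877.38.
n_{County 5} = 702·827·14.1 / 141877.38 = 57.70.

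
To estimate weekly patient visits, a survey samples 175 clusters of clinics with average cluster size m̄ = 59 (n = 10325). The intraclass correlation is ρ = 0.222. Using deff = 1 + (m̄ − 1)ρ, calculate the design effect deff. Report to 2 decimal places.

deff = 1 + (59 − 1)·0.222 = 1 + 12.876 = 13.876.

13.88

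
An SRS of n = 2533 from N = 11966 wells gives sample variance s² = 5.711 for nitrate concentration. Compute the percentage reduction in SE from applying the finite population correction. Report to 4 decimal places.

11.2128

f = n/N = 2533/11966 = 0.21168310.
SE_no-fpc = √(s²/n) = 0.047483037; SE_fpc = √((1−f)s²/n) = 0.042158864.
Ratio = √(1−f) = 0.88787212. Reduction = 100·(1 − 0.88787212) = 11.2128%.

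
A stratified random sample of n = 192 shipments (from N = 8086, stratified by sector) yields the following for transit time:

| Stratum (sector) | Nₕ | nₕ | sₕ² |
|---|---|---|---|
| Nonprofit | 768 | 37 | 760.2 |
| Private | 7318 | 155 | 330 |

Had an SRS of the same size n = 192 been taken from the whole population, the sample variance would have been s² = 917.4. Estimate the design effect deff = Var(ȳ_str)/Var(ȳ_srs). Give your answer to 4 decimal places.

Var(ȳ_str) = Σ Wₕ²(1−fₕ)sₕ²/nₕ with Wₕ = Nₕ/8086:
  Nonprofit: (768/8086)²·(1−37/768)·760.2/37 = 0.17641571
  Private: (7318/8086)²·(1−155/7318)·330/155 = 1.7068766
  → Var(ȳ_str) = 1.8832923.
Var(ȳ_srs) = (1 − 192/8086)·917.4/192 = 4.6646696.
deff = 1.8832923 / 4.6646696 = 0.4037.

0.4037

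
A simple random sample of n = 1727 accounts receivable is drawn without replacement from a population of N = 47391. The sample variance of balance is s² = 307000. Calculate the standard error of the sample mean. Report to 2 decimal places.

13.09

Under SRS without replacement, Var(ȳ) = (1 − f)·s²/n with f = n/N = 1727/47391 = 0.03644152.
Var(ȳ) = (1 − 0.03644152)·307000/1727 = 0.96355848·177.76491 = 171.28689.
SE(ȳ) = √(171.28689) = 13.09.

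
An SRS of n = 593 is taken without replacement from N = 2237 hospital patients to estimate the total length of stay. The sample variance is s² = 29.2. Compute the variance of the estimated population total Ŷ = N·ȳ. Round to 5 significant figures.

181090

Var(Ŷ) = N²·Var(ȳ) = N²·(1 − n/N)·s²/n.
f = 593/2237 = 0.26508717; Var(ȳ) = 0.73491283·29.2/593 = 0.03618795.
Var(Ŷ) = 2237² · 0.03618795 = 181090.62.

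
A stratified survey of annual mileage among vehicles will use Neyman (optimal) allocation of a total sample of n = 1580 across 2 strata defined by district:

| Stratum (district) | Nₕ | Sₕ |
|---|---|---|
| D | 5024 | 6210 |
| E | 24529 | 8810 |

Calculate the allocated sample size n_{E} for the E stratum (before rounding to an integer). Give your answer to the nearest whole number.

Neyman allocation: nₕ = n·NₕSₕ / Σⱼ NⱼSⱼ.
Σ NⱼSⱼ = 5024·6210 + 24529·8810 = 2.4729953 × 10^8.
n_{E} = 1580·24529·8810 / (2.4729953 × 10^8) = 1381.

1381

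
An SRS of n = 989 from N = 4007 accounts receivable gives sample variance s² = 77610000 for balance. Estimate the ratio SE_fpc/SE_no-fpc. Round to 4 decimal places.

f = n/N = 989/4007 = 0.24681807.
SE_no-fpc = √(s²/n) = 280.13069; SE_fpc = √((1−f)s²/n) = 243.11438.
Ratio = √(1−f) = 0.86786055.

0.8679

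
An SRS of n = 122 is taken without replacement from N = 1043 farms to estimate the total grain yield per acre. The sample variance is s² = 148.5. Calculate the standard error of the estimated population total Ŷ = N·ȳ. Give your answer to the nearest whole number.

Var(Ŷ) = N²·Var(ȳ) = N²·(1 − n/N)·s²/n.
f = 122/1043 = 0.11697028; Var(ȳ) = 0.88302972·148.5/122 = 1.0748354.
Var(Ŷ) = 1043² · 1.0748354 = 1.1692586 × 10^6.
SE(Ŷ) = √(1.1692586 × 10^6) = 1081.

1081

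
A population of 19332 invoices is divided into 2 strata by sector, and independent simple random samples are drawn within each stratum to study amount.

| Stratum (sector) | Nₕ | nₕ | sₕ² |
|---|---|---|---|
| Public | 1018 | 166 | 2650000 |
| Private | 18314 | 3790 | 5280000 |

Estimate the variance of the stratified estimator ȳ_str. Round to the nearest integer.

Var(ȳ_str) = Σₕ Wₕ²(1 − fₕ)sₕ²/nₕ with Wₕ = Nₕ/N, N = 19332.
Public: Wₕ = 0.05265880; term = 0.05265880²·(1 − 0.16306483)·2650000/166 = 37.048582.
Private: Wₕ = 0.94734120; term = 0.94734120²·(1 − 0.20694551)·5280000/3790 = 991.5408.
Sum = 1028.5894.

1029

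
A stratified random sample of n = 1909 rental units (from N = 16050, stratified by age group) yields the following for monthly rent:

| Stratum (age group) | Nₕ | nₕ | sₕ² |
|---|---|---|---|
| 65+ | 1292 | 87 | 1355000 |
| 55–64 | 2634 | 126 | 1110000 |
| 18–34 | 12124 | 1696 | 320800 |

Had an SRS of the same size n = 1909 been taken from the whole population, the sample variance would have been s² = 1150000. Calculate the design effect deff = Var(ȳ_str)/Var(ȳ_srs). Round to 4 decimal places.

0.7779

Var(ȳ_str) = Σ Wₕ²(1−fₕ)sₕ²/nₕ with Wₕ = Nₕ/16050:
  65+: (1292/16050)²·(1−87/1292)·1355000/87 = 94.128151
  55–64: (2634/16050)²·(1−126/2634)·1110000/126 = 225.91531
  18–34: (12124/16050)²·(1−1696/12124)·320800/1696 = 92.833642
  → Var(ȳ_str) = 412.8771.
Var(ȳ_srs) = (1 − 1909/16050)·1150000/1909 = 530.75855.
deff = 412.8771 / 530.75855 = 0.7779.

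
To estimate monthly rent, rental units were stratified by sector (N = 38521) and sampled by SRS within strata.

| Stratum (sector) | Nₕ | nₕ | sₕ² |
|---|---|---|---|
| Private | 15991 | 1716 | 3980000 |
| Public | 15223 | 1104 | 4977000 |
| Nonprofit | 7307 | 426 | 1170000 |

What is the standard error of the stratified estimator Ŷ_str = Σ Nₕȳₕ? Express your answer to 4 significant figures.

Var(Ŷ_str) = Σₕ Nₕ²(1 − fₕ)sₕ²/nₕ.
Private: 15991²·(1 − 1716/15991)·3980000/1716 = 5.2944095 × 10^11.
Public: 15223²·(1 − 1104/15223)·4977000/1104 = 9.6895309 × 10^11.
Nonprofit: 7307²·(1 − 426/7307)·1170000/426 = 1.3809149 × 10^11.
Sum = 1.6364855 × 10^12.
SE = √(1.6364855 × 10^12) = 1.279 × 10^6.

1.279 × 10^6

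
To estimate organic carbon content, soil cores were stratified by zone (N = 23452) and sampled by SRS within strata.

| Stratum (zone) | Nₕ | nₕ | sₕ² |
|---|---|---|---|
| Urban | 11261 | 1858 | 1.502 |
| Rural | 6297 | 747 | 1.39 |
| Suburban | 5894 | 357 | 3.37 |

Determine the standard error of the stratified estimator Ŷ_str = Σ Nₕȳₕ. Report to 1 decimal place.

Var(Ŷ_str) = Σₕ Nₕ²(1 − fₕ)sₕ²/nₕ.
Urban: 11261²·(1 − 1858/11261)·1.502/1858 = 85598.788.
Rural: 6297²·(1 − 747/6297)·1.39/747 = 65031.066.
Suburban: 5894²·(1 − 357/5894)·3.37/357 = 308067.82.
Sum = 458697.67.
SE = √(458697.67) = 677.3.

677.3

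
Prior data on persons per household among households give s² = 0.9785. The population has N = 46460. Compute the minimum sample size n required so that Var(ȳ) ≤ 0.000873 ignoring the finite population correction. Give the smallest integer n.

1121

Without fpc, n₀ = s²/D = 0.9785/0.000873 = 1120.8477.
Rounding up, n = 1121.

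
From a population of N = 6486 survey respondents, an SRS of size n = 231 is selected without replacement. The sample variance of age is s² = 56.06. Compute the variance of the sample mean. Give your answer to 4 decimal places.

Under SRS without replacement, Var(ȳ) = (1 − f)·s²/n with f = n/N = 231/6486 = 0.03561517.
Var(ȳ) = (1 − 0.03561517)·56.06/231 = 0.96438483·0.24268398 = 0.23404075.

0.2340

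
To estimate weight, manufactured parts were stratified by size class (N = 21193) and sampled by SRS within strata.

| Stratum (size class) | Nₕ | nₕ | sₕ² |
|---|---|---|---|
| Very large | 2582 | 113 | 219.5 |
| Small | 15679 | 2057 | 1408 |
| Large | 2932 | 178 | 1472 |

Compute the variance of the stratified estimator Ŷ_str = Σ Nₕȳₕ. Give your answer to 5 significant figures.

2.2535 × 10^8

Var(Ŷ_str) = Σₕ Nₕ²(1 − fₕ)sₕ²/nₕ.
Very large: 2582²·(1 − 113/2582)·219.5/113 = 1.2383215 × 10^7.
Small: 15679²·(1 − 2057/15679)·1408/2057 = 1.4619334 × 10^8.
Large: 2932²·(1 − 178/2932)·1472/178 = 6.6775279 × 10^7.
Sum = 2.2535183 × 10^8.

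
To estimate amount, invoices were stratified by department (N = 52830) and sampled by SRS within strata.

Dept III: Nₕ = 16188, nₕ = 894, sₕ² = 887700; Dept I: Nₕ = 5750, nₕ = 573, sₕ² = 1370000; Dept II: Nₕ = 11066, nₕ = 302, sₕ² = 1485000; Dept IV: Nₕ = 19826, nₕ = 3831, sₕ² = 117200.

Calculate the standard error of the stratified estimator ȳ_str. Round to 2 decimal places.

Var(ȳ_str) = Σₕ Wₕ²(1 − fₕ)sₕ²/nₕ with Wₕ = Nₕ/N, N = 52830.
Dept III: Wₕ = 0.30641681; term = 0.30641681²·(1 − 0.05522609)·887700/894 = 88.080904.
Dept I: Wₕ = 0.10883967; term = 0.10883967²·(1 − 0.09965217)·1370000/573 = 25.50062.
Dept II: Wₕ = 0.20946432; term = 0.20946432²·(1 − 0.02729080)·1485000/302 = 209.85661.
Dept IV: Wₕ = 0.37527920; term = 0.37527920²·(1 − 0.19323111)·117200/3831 = 3.4759505.
Sum = 326.91408.
SE = √(326.91408) = 18.08.

18.08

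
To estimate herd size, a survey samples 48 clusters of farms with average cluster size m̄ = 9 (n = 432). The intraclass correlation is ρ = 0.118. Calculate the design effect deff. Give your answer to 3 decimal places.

1.944

deff = 1 + (9 − 1)·0.118 = 1 + 0.944 = 1.944.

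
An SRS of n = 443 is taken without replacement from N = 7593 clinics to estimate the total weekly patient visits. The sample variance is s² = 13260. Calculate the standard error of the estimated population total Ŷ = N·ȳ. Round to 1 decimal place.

Var(Ŷ) = N²·Var(ȳ) = N²·(1 − n/N)·s²/n.
f = 443/7593 = 0.05834321; Var(ȳ) = 0.94165679·13260/443 = 28.185935.
Var(Ŷ) = 7593² · 28.185935 = 1.625022 × 10^9.
SE(Ŷ) = √(1.625022 × 10^9) = 40311.6.

40311.6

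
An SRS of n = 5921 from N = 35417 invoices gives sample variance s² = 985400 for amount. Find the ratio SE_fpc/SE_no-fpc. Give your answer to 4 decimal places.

f = n/N = 5921/35417 = 0.16717960.
SE_no-fpc = √(s²/n) = 12.900566; SE_fpc = √((1−f)s²/n) = 11.772926.
Ratio = √(1−f) = 0.91258994.

0.9126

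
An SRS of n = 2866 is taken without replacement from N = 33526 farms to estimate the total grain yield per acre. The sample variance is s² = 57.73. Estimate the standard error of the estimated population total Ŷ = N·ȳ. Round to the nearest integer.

4550

Var(Ŷ) = N²·Var(ȳ) = N²·(1 − n/N)·s²/n.
f = 2866/33526 = 0.08548589; Var(ȳ) = 0.91451411·57.73/2866 = 0.018421109.
Var(Ŷ) = 33526² · 0.018421109 = 2.0705192 × 10^7.
SE(Ŷ) = √(2.0705192 × 10^7) = 4550.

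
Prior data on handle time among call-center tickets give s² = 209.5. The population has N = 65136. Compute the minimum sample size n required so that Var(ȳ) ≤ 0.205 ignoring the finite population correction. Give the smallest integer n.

Without fpc, n₀ = s²/D = 209.5/0.205 = 1021.9512.
Rounding up, n = 1022.

1022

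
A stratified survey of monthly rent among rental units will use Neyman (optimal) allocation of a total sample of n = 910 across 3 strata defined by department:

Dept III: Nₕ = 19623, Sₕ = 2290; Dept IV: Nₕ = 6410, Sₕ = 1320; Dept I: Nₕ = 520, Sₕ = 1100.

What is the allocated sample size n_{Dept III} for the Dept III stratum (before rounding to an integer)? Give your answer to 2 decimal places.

Neyman allocation: nₕ = n·NₕSₕ / Σⱼ NⱼSⱼ.
Σ NⱼSⱼ = 19623·2290 + 6410·1320 + 520·1100 = 5.396987 × 10^7.
n_{Dept III} = 910·19623·2290 / (5.396987 × 10^7) = 757.69.

757.69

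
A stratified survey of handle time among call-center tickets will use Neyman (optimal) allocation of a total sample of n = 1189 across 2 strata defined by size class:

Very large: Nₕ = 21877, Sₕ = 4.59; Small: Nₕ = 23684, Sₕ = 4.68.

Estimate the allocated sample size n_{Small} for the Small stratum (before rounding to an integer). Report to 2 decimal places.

Neyman allocation: nₕ = n·NₕSₕ / Σⱼ NⱼSⱼ.
Σ NⱼSⱼ = 21877·4.59 + 23684·4.68 = 211256.55.
n_{Small} = 1189·23684·4.68 / 211256.55 = 623.84.

623.84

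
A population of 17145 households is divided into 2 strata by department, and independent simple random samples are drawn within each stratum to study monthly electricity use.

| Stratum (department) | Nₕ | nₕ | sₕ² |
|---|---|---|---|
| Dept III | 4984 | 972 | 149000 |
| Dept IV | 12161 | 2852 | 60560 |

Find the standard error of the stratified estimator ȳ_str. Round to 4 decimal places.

Var(ȳ_str) = Σₕ Wₕ²(1 − fₕ)sₕ²/nₕ with Wₕ = Nₕ/N, N = 17145.
Dept III: Wₕ = 0.29069700; term = 0.29069700²·(1 − 0.19502408)·149000/972 = 10.427591.
Dept IV: Wₕ = 0.70930300; term = 0.70930300²·(1 − 0.23452019)·60560/2852 = 8.1777473.
Sum = 18.605338.
SE = √(18.605338) = 4.3134.

4.3134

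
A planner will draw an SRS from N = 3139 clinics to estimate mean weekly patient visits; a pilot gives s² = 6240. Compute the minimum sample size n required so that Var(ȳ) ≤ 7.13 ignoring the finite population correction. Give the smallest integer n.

Without fpc, n₀ = s²/D = 6240/7.13 = 875.1753.
Rounding up, n = 876.

876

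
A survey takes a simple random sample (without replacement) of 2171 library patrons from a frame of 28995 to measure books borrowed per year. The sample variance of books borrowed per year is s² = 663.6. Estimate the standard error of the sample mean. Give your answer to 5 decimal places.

0.53177

Under SRS without replacement, Var(ȳ) = (1 − f)·s²/n with f = n/N = 2171/28995 = 0.07487498.
Var(ȳ) = (1 − 0.07487498)·663.6/2171 = 0.92512502·0.30566559 = 0.28277889.
SE(ȳ) = √(0.28277889) = 0.53177.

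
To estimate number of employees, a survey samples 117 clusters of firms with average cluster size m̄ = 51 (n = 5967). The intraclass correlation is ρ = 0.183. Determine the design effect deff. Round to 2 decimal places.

10.15

deff = 1 + (51 − 1)·0.183 = 1 + 9.15 = 10.15.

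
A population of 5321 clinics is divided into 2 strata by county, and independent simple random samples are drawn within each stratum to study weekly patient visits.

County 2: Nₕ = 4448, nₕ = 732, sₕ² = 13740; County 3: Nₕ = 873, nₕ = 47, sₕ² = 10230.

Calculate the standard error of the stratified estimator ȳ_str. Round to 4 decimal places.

Var(ȳ_str) = Σₕ Wₕ²(1 − fₕ)sₕ²/nₕ with Wₕ = Nₕ/N, N = 5321.
County 2: Wₕ = 0.83593310; term = 0.83593310²·(1 − 0.16456835)·13740/732 = 10.957958.
County 3: Wₕ = 0.16406690; term = 0.16406690²·(1 − 0.05383734)·10230/47 = 5.5435191.
Sum = 16.501477.
SE = √(16.501477) = 4.0622.

4.0622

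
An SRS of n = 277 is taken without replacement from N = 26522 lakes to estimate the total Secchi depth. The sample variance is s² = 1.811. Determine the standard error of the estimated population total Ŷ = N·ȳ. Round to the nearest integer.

2133

Var(Ŷ) = N²·Var(ȳ) = N²·(1 − n/N)·s²/n.
f = 277/26522 = 0.01044416; Var(ȳ) = 0.98955584·1.811/277 = 0.0064696232.
Var(Ŷ) = 26522² · 0.0064696232 = 4.5508396 × 10^6.
SE(Ŷ) = √(4.5508396 × 10^6) = 2133.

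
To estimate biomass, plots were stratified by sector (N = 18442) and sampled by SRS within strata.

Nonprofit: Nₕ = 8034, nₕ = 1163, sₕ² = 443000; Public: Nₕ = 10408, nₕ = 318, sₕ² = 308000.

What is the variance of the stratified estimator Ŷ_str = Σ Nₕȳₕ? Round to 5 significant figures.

1.2274 × 10^11

Var(Ŷ_str) = Σₕ Nₕ²(1 − fₕ)sₕ²/nₕ.
Nonprofit: 8034²·(1 − 1163/8034)·443000/1163 = 2.1026926 × 10^10.
Public: 10408²·(1 − 318/10408)·308000/318 = 1.0171431 × 10^11.
Sum = 1.2274124 × 10^11.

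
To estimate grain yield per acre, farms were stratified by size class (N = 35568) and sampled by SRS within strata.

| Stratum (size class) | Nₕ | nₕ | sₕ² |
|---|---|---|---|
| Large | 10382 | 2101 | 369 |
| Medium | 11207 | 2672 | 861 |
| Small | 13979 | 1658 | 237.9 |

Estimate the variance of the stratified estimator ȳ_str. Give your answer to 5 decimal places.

Var(ȳ_str) = Σₕ Wₕ²(1 − fₕ)sₕ²/nₕ with Wₕ = Nₕ/N, N = 35568.
Large: Wₕ = 0.29189159; term = 0.29189159²·(1 − 0.20236949)·369/2101 = 0.011935627.
Medium: Wₕ = 0.31508659; term = 0.31508659²·(1 − 0.23842241)·861/2672 = 0.024363558.
Small: Wₕ = 0.39302182; term = 0.39302182²·(1 − 0.11860648)·237.9/1658 = 0.019534985.
Sum = 0.05583417.

0.05583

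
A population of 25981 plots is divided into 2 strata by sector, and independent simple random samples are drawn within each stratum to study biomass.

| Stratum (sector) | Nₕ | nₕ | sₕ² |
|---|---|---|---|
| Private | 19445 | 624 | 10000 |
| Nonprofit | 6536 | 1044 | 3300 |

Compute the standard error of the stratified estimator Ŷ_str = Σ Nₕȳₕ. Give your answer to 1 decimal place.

Var(Ŷ_str) = Σₕ Nₕ²(1 − fₕ)sₕ²/nₕ.
Private: 19445²·(1 − 624/19445)·10000/624 = 5.8649735 × 10^9.
Nonprofit: 6536²·(1 − 1044/6536)·3300/1044 = 1.1346346 × 10^8.
Sum = 5.978437 × 10^9.
SE = √(5.978437 × 10^9) = 77320.4.

77320.4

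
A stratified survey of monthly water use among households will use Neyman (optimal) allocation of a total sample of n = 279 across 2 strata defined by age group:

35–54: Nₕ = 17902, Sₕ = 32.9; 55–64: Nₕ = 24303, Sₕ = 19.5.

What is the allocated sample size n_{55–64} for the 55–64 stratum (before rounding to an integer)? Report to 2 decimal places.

124.40

Neyman allocation: nₕ = n·NₕSₕ / Σⱼ NⱼSⱼ.
Σ NⱼSⱼ = 17902·32.9 + 24303·19.5 = 1.0628843 × 10^6.
n_{55–64} = 279·24303·19.5 / (1.0628843 × 10^6) = 124.40.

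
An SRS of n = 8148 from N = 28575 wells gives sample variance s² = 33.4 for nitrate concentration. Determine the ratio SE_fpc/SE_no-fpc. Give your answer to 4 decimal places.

f = n/N = 8148/28575 = 0.28514436.
SE_no-fpc = √(s²/n) = 0.064024725; SE_fpc = √((1−f)s²/n) = 0.054132352.
Ratio = √(1−f) = 0.84549136.

0.8455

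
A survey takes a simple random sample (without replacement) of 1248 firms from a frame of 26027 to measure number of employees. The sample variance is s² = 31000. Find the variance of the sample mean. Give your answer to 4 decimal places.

23.6487

Under SRS without replacement, Var(ȳ) = (1 − f)·s²/n with f = n/N = 1248/26027 = 0.04795021.
Var(ȳ) = (1 − 0.04795021)·31000/1248 = 0.95204979·24.839744 = 23.648673.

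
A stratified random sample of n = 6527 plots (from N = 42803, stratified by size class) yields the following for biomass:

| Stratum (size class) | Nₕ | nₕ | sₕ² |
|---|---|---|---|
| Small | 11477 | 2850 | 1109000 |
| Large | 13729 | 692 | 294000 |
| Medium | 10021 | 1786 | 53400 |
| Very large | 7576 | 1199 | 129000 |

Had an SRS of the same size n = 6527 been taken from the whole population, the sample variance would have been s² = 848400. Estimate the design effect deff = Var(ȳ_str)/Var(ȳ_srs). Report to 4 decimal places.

Var(ȳ_str) = Σ Wₕ²(1−fₕ)sₕ²/nₕ with Wₕ = Nₕ/42803:
  Small: (11477/42803)²·(1−2850/11477)·1109000/2850 = 21.029379
  Large: (13729/42803)²·(1−692/13729)·294000/692 = 41.505857
  Medium: (10021/42803)²·(1−1786/10021)·53400/1786 = 1.3467471
  Very large: (7576/42803)²·(1−1199/7576)·129000/1199 = 2.8371251
  → Var(ȳ_str) = 66.719108.
Var(ȳ_srs) = (1 − 6527/42803)·848400/6527 = 110.16211.
deff = 66.719108 / 110.16211 = 0.6056.

0.6056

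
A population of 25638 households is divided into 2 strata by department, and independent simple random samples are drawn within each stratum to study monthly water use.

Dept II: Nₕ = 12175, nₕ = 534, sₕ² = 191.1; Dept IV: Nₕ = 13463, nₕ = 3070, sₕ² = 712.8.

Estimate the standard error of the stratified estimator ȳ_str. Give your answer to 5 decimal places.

Var(ȳ_str) = Σₕ Wₕ²(1 − fₕ)sₕ²/nₕ with Wₕ = Nₕ/N, N = 25638.
Dept II: Wₕ = 0.47488104; term = 0.47488104²·(1 − 0.04386037)·191.1/534 = 0.077163231.
Dept IV: Wₕ = 0.52511896; term = 0.52511896²·(1 − 0.22803239)·712.8/3070 = 0.049424673.
Sum = 0.1265879.
SE = √(0.1265879) = 0.35579.

0.35579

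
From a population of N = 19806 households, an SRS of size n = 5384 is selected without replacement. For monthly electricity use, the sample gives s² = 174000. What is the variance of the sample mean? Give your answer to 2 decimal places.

Under SRS without replacement, Var(ȳ) = (1 − f)·s²/n with f = n/N = 5384/19806 = 0.27183682.
Var(ȳ) = (1 − 0.27183682)·174000/5384 = 0.72816318·32.317979 = 23.532763.

23.53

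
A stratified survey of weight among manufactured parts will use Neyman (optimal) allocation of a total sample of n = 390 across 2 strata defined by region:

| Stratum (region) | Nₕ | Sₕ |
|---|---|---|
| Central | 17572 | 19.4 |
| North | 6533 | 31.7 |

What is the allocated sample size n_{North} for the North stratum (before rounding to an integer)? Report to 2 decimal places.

147.39

Neyman allocation: nₕ = n·NₕSₕ / Σⱼ NⱼSⱼ.
Σ NⱼSⱼ = 17572·19.4 + 6533·31.7 = 547992.9.
n_{North} = 390·6533·31.7 / 547992.9 = 147.39.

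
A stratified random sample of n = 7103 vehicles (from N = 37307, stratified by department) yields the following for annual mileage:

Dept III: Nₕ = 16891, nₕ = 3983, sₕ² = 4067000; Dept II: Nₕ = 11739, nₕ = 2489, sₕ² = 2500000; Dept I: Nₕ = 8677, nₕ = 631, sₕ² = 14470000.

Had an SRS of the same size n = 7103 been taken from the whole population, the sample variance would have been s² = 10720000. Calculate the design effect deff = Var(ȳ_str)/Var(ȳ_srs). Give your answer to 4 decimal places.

Var(ȳ_str) = Σ Wₕ²(1−fₕ)sₕ²/nₕ with Wₕ = Nₕ/37307:
  Dept III: (16891/37307)²·(1−3983/16891)·4067000/3983 = 159.95489
  Dept II: (11739/37307)²·(1−2489/11739)·2500000/2489 = 78.362321
  Dept I: (8677/37307)²·(1−631/8677)·14470000/631 = 1150.2921
  → Var(ȳ_str) = 1388.6093.
Var(ȳ_srs) = (1 − 7103/37307)·10720000/7103 = 1221.8759.
deff = 1388.6093 / 1221.8759 = 1.1365.

1.1365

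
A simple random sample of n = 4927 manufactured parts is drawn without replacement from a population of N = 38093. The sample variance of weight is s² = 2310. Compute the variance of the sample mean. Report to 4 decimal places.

0.4082

Under SRS without replacement, Var(ȳ) = (1 − f)·s²/n with f = n/N = 4927/38093 = 0.12934135.
Var(ȳ) = (1 − 0.12934135)·2310/4927 = 0.87065865·0.46884514 = 0.40820408.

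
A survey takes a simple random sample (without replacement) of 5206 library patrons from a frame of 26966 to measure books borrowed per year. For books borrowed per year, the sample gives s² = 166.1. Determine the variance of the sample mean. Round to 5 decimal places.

Under SRS without replacement, Var(ȳ) = (1 − f)·s²/n with f = n/N = 5206/26966 = 0.19305792.
Var(ȳ) = (1 − 0.19305792)·166.1/5206 = 0.80694208·0.031905494 = 0.025745885.

0.02575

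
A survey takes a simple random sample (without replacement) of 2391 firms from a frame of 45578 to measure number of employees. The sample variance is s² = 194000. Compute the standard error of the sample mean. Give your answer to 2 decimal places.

Under SRS without replacement, Var(ȳ) = (1 − f)·s²/n with f = n/N = 2391/45578 = 0.05245952.
Var(ȳ) = (1 − 0.05245952)·194000/2391 = 0.94754048·81.137599 = 76.88116.
SE(ȳ) = √(76.88116) = 8.77.

8.77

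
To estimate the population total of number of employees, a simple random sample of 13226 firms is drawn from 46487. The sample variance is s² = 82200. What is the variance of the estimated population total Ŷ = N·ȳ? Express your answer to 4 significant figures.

9.610 × 10^9

Var(Ŷ) = N²·Var(ȳ) = N²·(1 − n/N)·s²/n.
f = 13226/46487 = 0.28450965; Var(ȳ) = 0.71549035·82200/13226 = 4.4467947.
Var(Ŷ) = 46487² · 4.4467947 = 9.6097064 × 10^9.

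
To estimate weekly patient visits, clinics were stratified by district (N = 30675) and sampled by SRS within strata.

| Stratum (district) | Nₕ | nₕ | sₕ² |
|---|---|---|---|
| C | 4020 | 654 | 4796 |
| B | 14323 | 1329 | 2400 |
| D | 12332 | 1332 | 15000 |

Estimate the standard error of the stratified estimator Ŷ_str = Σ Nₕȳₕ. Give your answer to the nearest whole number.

44305

Var(Ŷ_str) = Σₕ Nₕ²(1 − fₕ)sₕ²/nₕ.
C: 4020²·(1 − 654/4020)·4796/654 = 9.922968 × 10^7.
B: 14323²·(1 − 1329/14323)·2400/1329 = 3.3609582 × 10^8.
D: 12332²·(1 − 1332/12332)·15000/1332 = 1.5276126 × 10^9.
Sum = 1.9629381 × 10^9.
SE = √(1.9629381 × 10^9) = 44305.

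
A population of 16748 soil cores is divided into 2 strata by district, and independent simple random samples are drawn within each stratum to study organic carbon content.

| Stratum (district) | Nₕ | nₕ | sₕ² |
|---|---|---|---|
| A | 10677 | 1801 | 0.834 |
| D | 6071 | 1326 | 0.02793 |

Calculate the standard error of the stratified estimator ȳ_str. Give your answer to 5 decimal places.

Var(ȳ_str) = Σₕ Wₕ²(1 − fₕ)sₕ²/nₕ with Wₕ = Nₕ/N, N = 16748.
A: Wₕ = 0.63750896; term = 0.63750896²·(1 − 0.16868034)·0.834/1801 = 1.5645627 × 10^-4.
D: Wₕ = 0.36249104; term = 0.36249104²·(1 − 0.21841542)·0.02793/1326 = 2.1632064 × 10^-6.
Sum = 1.5861948 × 10^-4.
SE = √(1.5861948 × 10^-4) = 0.01259.

0.01259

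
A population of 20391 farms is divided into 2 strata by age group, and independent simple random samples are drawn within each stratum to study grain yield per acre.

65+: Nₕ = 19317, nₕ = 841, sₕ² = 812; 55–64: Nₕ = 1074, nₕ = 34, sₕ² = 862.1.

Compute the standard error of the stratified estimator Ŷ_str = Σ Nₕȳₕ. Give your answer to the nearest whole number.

19311

Var(Ŷ_str) = Σₕ Nₕ²(1 − fₕ)sₕ²/nₕ.
65+: 19317²·(1 − 841/19317)·812/841 = 3.4459396 × 10^8.
55–64: 1074²·(1 − 34/1074)·862.1/34 = 2.8321506 × 10^7.
Sum = 3.7291547 × 10^8.
SE = √(3.7291547 × 10^8) = 19311.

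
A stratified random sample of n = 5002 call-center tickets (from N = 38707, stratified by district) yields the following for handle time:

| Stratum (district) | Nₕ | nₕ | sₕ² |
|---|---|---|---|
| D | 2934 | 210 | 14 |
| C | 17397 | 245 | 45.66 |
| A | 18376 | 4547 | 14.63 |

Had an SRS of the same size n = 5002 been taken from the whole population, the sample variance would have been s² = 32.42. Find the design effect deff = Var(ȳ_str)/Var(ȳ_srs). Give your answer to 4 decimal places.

Var(ȳ_str) = Σ Wₕ²(1−fₕ)sₕ²/nₕ with Wₕ = Nₕ/38707:
  D: (2934/38707)²·(1−210/2934)·14/210 = 3.556288 × 10^-4
  C: (17397/38707)²·(1−245/17397)·45.66/245 = 0.037117604
  A: (18376/38707)²·(1−4547/18376)·14.63/4547 = 5.4573537 × 10^-4
  → Var(ȳ_str) = 0.038018968.
Var(ȳ_srs) = (1 − 5002/38707)·32.42/5002 = 0.0056438328.
deff = 0.038018968 / 0.0056438328 = 6.7364.

6.7364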